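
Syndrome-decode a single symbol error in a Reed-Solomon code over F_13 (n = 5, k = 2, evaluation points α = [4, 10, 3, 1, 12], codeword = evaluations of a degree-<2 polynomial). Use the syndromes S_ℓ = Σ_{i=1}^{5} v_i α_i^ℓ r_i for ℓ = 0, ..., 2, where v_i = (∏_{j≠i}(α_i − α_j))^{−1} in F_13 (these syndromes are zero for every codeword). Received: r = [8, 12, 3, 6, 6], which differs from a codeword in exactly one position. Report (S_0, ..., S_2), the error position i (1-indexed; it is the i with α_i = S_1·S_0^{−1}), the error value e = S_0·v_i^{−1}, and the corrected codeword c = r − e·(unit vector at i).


S = (8, 5, 8), error at position 5, error magnitude e = 10, c = [8, 12, 3, 6, 9].

Step 1: column multipliers v_i = (∏_{j≠i}(α_i − α_j))^{−1} mod 13.
  i = 1 (α = 4): (4−10)(4−3)(4−1)(4−12) = (−6)·1·3·(−8) = 144 ≡ 1, so v_1 = 1^{−1} = 1 (mod 13).
  i = 2 (α = 10): (10−4)(10−3)(10−1)(10−12) = 6·7·9·(−2) = −756 ≡ 11, so v_2 = 11^{−1} = 6 (mod 13).
  i = 3 (α = 3): (3−4)(3−10)(3−1)(3−12) = (−1)·(−7)·2·(−9) = −126 ≡ 4, so v_3 = 4^{−1} = 10 (mod 13).
  i = 4 (α = 1): (1−4)(1−10)(1−3)(1−12) = (−3)·(−9)·(−2)·(−11) = 594 ≡ 9, so v_4 = 9^{−1} = 3 (mod 13).
  i = 5 (α = 12): (12−4)(12−10)(12−3)(12−1) = 8·2·9·11 = 1584 ≡ 11, so v_5 = 11^{−1} = 6 (mod 13).
  v = [1, 6, 10, 3, 6].
Step 2: syndromes of r = [8, 12, 3, 6, 6] (all sums mod 13).
  S_0 = Σ v_i r_i = 1·8 + 6·12 + 10·3 + 3·6 + 6·6 = 164 ≡ 8.
  S_1 = Σ v_i α_i r_i = 1·4·8 + 6·10·12 + 10·3·3 + 3·1·6 + 6·12·6 = 1292 ≡ 5.
  α_i^2 mod 13 = [3, 9, 9, 1, 1].
  S_2 = Σ v_i α_i^2 r_i = 1·3·8 + 6·9·12 + 10·9·3 + 3·1·6 + 6·1·6 = 996 ≡ 8.
  S = (8, 5, 8) ≠ 0, so r is not a codeword (an error is present).
Step 3: locate the error. For a single error e at position i, S_ℓ = v_i·e·α_i^ℓ, so α_err = S_1/S_0.
  S_0^{−1} = 8^{−1} = 5 (mod 13), so α_err = 5·5 = 25 ≡ 12 = α_5. Error position i = 5.
  Consistency check: S_2/S_1 = 8·8 = 64 ≡ 12 = α_err ✓ (single-error assumption holds).
Step 4: error magnitude e = S_0/v_5 = S_0·∏_{j≠5}(α_5 − α_j) = 8·11 = 88 ≡ 10 (mod 13).
Step 5: correct position 5: c_5 = r_5 − e = 6 − 10 ≡ 9 (mod 13). Hence c = [8, 12, 3, 6, 9].
  Check: interpolating c through the α_i gives m(x) = 1 + 5·x (degree < 2) with m(α_i) = c_i for every i, so c is indeed a codeword.


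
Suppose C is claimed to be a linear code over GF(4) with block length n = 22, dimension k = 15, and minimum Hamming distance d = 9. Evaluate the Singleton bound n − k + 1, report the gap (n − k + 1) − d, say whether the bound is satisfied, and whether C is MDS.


Singleton RHS = n − k + 1 = 8, slack = -1, bound violated (no such code; not MDS).

Singleton bound: d ≤ n − k + 1.
Here n = 22, k = 15, so n − k + 1 = 8.
Given d = 9, check d ≤ 8: NO.
Slack = (n − k + 1) − d = -1.
The slack is negative: d = 9 exceeds n − k + 1 = 8 by 1, so the Singleton bound is violated and no linear [22, 15, 9]_4 code can exist. In particular it is not MDS (MDS requires d = n − k + 1 exactly).
Description: the claimed parameters are [22, 15, 9]_4; such a code would be impossible (violates the Singleton bound).


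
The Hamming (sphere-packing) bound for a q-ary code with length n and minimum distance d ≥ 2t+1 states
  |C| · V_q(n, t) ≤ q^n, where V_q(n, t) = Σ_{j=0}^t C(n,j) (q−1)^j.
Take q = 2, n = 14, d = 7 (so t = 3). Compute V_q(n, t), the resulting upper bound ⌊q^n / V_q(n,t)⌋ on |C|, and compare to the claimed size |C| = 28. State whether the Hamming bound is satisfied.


V_q(n, t) = 470, q^n = 16384, Hamming bound = 34, |C| = 28 ≤ bound (satisfied).

Step 1: Compute V_q(n, t) = Σ_{j=0}^3 C(n, j) (q−1)^j.
  j = 0: C(14,0)·(1)^0 = 1·1 = 1.
  j = 1: C(14,1)·(1)^1 = 14·1 = 14.
  j = 2: C(14,2)·(1)^2 = 91·1 = 91.
  j = 3: C(14,3)·(1)^3 = 364·1 = 364.
  V_q(n, t) = 1 + 14 + 91 + 364 = 470.
Step 2: q^n = 2^14 = 16384.
Step 3: Hamming bound ⌊q^n / V_q(n,t)⌋ = ⌊16384/470⌋ = 34.
Step 4: Compare |C| = 28 to 34: satisfied.
The claimed |C| lies below the Hamming bound.


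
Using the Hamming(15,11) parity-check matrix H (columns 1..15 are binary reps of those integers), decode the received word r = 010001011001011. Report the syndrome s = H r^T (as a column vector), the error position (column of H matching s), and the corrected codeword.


s = (1, 0, 0, 0)^T, error position = 8, corrected codeword c = 010001001001011

Compute s = H r^T mod 2 one row at a time:
  s_1 = 1 + 1 + 0 + 0 + 1 + 0 + 1 + 1 = 5 ≡ 1 (mod 2).
  s_2 = 0 + 0 + 1 + 0 + 1 + 0 + 1 + 1 = 4 ≡ 0 (mod 2).
  s_3 = 1 + 0 + 1 + 0 + 0 + 0 + 1 + 1 = 4 ≡ 0 (mod 2).
  s_4 = 0 + 0 + 0 + 0 + 1 + 0 + 0 + 1 = 2 ≡ 0 (mod 2).
s = (1, 0, 0, 0)^T — this equals column 8 of H (binary 1000), so error is at position 8.
Correct: flip bit 8 of r = 010001011001011 to get c = 010001001001011.


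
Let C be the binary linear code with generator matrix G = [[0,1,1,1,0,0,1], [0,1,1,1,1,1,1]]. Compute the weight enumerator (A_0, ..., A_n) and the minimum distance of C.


Weight distribution: A_0 = 1, A_2 = 1, A_4 = 1, A_6 = 1. Minimum distance d = 2.

Enumerate all 2^2 = 4 messages m ∈ F_2^2.
For each, compute codeword c = mG in F_2^7, then tally its weight.
  m = 00 → c = 0000000, weight = 0.
  m = 10 → c = 0111001, weight = 4.
  m = 01 → c = 0111111, weight = 6.
  m = 11 → c = 0000110, weight = 2.
Tally weights:
  weight 0: 1 codewords.
  weight 2: 1 codewords.
  weight 4: 1 codewords.
  weight 6: 1 codewords.
Minimum distance d = smallest w > 0 with A_w > 0 = 2.
Sanity: Σ A_w = 4 = 2^2 = 4 ✓.


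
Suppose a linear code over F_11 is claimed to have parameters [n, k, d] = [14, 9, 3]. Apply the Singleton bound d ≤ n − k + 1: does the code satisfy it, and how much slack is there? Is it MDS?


Singleton RHS = n − k + 1 = 6, slack = 3, bound satisfied, not MDS.

Singleton bound: d ≤ n − k + 1.
Here n = 14, k = 9, so n − k + 1 = 6.
Given d = 3, check d ≤ 6: YES.
Slack = (n − k + 1) − d = 3.
The code is NOT MDS (slack = 3 > 0).
Description: the claimed parameters are [14, 9, 3]_11; such a code would be non-MDS.


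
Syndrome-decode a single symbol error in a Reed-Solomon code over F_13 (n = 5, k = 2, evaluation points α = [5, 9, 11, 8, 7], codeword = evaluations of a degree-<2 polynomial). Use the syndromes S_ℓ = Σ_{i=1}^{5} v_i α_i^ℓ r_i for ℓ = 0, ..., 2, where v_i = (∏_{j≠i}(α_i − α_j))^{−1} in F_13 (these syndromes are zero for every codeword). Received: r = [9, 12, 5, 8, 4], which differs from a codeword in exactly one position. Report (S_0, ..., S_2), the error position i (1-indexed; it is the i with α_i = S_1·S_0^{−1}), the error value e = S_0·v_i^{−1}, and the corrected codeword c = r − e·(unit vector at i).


S = (11, 4, 5), error at position 3, error magnitude e = 11, c = [9, 12, 7, 8, 4].

Step 1: column multipliers v_i = (∏_{j≠i}(α_i − α_j))^{−1} mod 13.
  i = 1 (α = 5): (5−9)(5−11)(5−8)(5−7) = (−4)·(−6)·(−3)·(−2) = 144 ≡ 1, so v_1 = 1^{−1} = 1 (mod 13).
  i = 2 (α = 9): (9−5)(9−11)(9−8)(9−7) = 4·(−2)·1·2 = −16 ≡ 10, so v_2 = 10^{−1} = 4 (mod 13).
  i = 3 (α = 11): (11−5)(11−9)(11−8)(11−7) = 6·2·3·4 = 144 ≡ 1, so v_3 = 1^{−1} = 1 (mod 13).
  i = 4 (α = 8): (8−5)(8−9)(8−11)(8−7) = 3·(−1)·(−3)·1 = 9 ≡ 9, so v_4 = 9^{−1} = 3 (mod 13).
  i = 5 (α = 7): (7−5)(7−9)(7−11)(7−8) = 2·(−2)·(−4)·(−1) = −16 ≡ 10, so v_5 = 10^{−1} = 4 (mod 13).
  v = [1, 4, 1, 3, 4].
Step 2: syndromes of r = [9, 12, 5, 8, 4] (all sums mod 13).
  S_0 = Σ v_i r_i = 1·9 + 4·12 + 1·5 + 3·8 + 4·4 = 102 ≡ 11.
  S_1 = Σ v_i α_i r_i = 1·5·9 + 4·9·12 + 1·11·5 + 3·8·8 + 4·7·4 = 836 ≡ 4.
  α_i^2 mod 13 = [12, 3, 4, 12, 10].
  S_2 = Σ v_i α_i^2 r_i = 1·12·9 + 4·3·12 + 1·4·5 + 3·12·8 + 4·10·4 = 720 ≡ 5.
  S = (11, 4, 5) ≠ 0, so r is not a codeword (an error is present).
Step 3: locate the error. For a single error e at position i, S_ℓ = v_i·e·α_i^ℓ, so α_err = S_1/S_0.
  S_0^{−1} = 11^{−1} = 6 (mod 13), so α_err = 4·6 = 24 ≡ 11 = α_3. Error position i = 3.
  Consistency check: S_2/S_1 = 5·10 = 50 ≡ 11 = α_err ✓ (single-error assumption holds).
Step 4: error magnitude e = S_0/v_3 = S_0·∏_{j≠3}(α_3 − α_j) = 11·1 = 11 ≡ 11 (mod 13).
Step 5: correct position 3: c_3 = r_3 − e = 5 − 11 ≡ 7 (mod 13). Hence c = [9, 12, 7, 8, 4].
  Check: interpolating c through the α_i gives m(x) = 2 + 4·x (degree < 2) with m(α_i) = c_i for every i, so c is indeed a codeword.


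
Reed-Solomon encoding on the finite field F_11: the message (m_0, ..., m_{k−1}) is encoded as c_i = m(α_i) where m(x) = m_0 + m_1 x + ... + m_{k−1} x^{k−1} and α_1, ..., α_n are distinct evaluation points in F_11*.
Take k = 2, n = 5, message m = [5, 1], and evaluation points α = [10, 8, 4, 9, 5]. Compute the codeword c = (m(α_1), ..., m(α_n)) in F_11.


c = [4, 2, 9, 3, 10]

Message polynomial: m(x) = 5 + 1·x (mod 11).
For each evaluation point α_i, compute m(α_i) mod 11:
  α_1 = 10: Horner steps 1 → 4, so m(10) = 4.
  α_2 = 8: Horner steps 1 → 2, so m(8) = 2.
  α_3 = 4: Horner steps 1 → 9, so m(4) = 9.
  α_4 = 9: Horner steps 1 → 3, so m(9) = 3.
  α_5 = 5: Horner steps 1 → 10, so m(5) = 10.
Codeword c = [4, 2, 9, 3, 10] ∈ F_11^5.


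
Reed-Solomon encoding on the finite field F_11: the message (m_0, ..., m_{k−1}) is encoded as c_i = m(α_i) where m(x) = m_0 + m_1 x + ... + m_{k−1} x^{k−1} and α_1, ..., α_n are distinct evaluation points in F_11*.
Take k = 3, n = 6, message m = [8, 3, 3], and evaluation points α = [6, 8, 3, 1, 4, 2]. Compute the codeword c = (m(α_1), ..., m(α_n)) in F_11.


c = [2, 4, 0, 3, 2, 4]

Message polynomial: m(x) = 8 + 3·x + 3·x^2 (mod 11).
For each evaluation point α_i, compute m(α_i) mod 11:
  α_1 = 6: Horner steps 3 → 10 → 2, so m(6) = 2.
  α_2 = 8: Horner steps 3 → 5 → 4, so m(8) = 4.
  α_3 = 3: Horner steps 3 → 1 → 0, so m(3) = 0.
  α_4 = 1: Horner steps 3 → 6 → 3, so m(1) = 3.
  α_5 = 4: Horner steps 3 → 4 → 2, so m(4) = 2.
  α_6 = 2: Horner steps 3 → 9 → 4, so m(2) = 4.
Codeword c = [2, 4, 0, 3, 2, 4] ∈ F_11^6.


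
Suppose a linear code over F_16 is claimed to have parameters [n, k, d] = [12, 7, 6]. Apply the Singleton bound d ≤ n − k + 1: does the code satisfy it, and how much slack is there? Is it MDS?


Singleton RHS = n − k + 1 = 6, slack = 0, bound satisfied, MDS.

Singleton bound: d ≤ n − k + 1.
Here n = 12, k = 7, so n − k + 1 = 6.
Given d = 6, check d ≤ 6: YES.
Slack = (n − k + 1) − d = 0.
The code is MDS (slack = 0).
Description: the claimed parameters are [12, 7, 6]_16; such a code would be MDS (meets Singleton bound).


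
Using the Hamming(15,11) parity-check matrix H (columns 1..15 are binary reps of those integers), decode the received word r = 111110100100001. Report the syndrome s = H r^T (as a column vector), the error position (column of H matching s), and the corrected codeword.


s = (0, 0, 1, 1)^T, error position = 3, corrected codeword c = 110110100100001

Compute s = H r^T mod 2 one row at a time:
  s_1 = 0 + 0 + 1 + 0 + 0 + 0 + 0 + 1 = 2 ≡ 0 (mod 2).
  s_2 = 1 + 1 + 0 + 1 + 0 + 0 + 0 + 1 = 4 ≡ 0 (mod 2).
  s_3 = 1 + 1 + 0 + 1 + 1 + 0 + 0 + 1 = 5 ≡ 1 (mod 2).
  s_4 = 1 + 1 + 1 + 1 + 0 + 0 + 0 + 1 = 5 ≡ 1 (mod 2).
s = (0, 0, 1, 1)^T — this equals column 3 of H (binary 0011), so error is at position 3.
Correct: flip bit 3 of r = 111110100100001 to get c = 110110100100001.


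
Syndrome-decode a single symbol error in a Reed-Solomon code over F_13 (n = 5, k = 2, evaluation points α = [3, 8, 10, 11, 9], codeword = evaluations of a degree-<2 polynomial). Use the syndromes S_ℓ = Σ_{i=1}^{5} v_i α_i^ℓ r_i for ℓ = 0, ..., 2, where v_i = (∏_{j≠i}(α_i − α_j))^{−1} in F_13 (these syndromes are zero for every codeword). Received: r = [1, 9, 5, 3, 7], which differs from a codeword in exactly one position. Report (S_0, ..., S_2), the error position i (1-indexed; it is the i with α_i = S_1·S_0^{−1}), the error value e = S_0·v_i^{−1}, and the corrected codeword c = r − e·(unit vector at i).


S = (7, 8, 11), error at position 1, error magnitude e = 8, c = [6, 9, 5, 3, 7].

Step 1: column multipliers v_i = (∏_{j≠i}(α_i − α_j))^{−1} mod 13.
  i = 1 (α = 3): (3−8)(3−10)(3−11)(3−9) = (−5)·(−7)·(−8)·(−6) = 1680 ≡ 3, so v_1 = 3^{−1} = 9 (mod 13).
  i = 2 (α = 8): (8−3)(8−10)(8−11)(8−9) = 5·(−2)·(−3)·(−1) = −30 ≡ 9, so v_2 = 9^{−1} = 3 (mod 13).
  i = 3 (α = 10): (10−3)(10−8)(10−11)(10−9) = 7·2·(−1)·1 = −14 ≡ 12, so v_3 = 12^{−1} = 12 (mod 13).
  i = 4 (α = 11): (11−3)(11−8)(11−10)(11−9) = 8·3·1·2 = 48 ≡ 9, so v_4 = 9^{−1} = 3 (mod 13).
  i = 5 (α = 9): (9−3)(9−8)(9−10)(9−11) = 6·1·(−1)·(−2) = 12 ≡ 12, so v_5 = 12^{−1} = 12 (mod 13).
  v = [9, 3, 12, 3, 12].
Step 2: syndromes of r = [1, 9, 5, 3, 7] (all sums mod 13).
  S_0 = Σ v_i r_i = 9·1 + 3·9 + 12·5 + 3·3 + 12·7 = 189 ≡ 7.
  S_1 = Σ v_i α_i r_i = 9·3·1 + 3·8·9 + 12·10·5 + 3·11·3 + 12·9·7 = 1698 ≡ 8.
  α_i^2 mod 13 = [9, 12, 9, 4, 3].
  S_2 = Σ v_i α_i^2 r_i = 9·9·1 + 3·12·9 + 12·9·5 + 3·4·3 + 12·3·7 = 1233 ≡ 11.
  S = (7, 8, 11) ≠ 0, so r is not a codeword (an error is present).
Step 3: locate the error. For a single error e at position i, S_ℓ = v_i·e·α_i^ℓ, so α_err = S_1/S_0.
  S_0^{−1} = 7^{−1} = 2 (mod 13), so α_err = 8·2 = 16 ≡ 3 = α_1. Error position i = 1.
  Consistency check: S_2/S_1 = 11·5 = 55 ≡ 3 = α_err ✓ (single-error assumption holds).
Step 4: error magnitude e = S_0/v_1 = S_0·∏_{j≠1}(α_1 − α_j) = 7·3 = 21 ≡ 8 (mod 13).
Step 5: correct position 1: c_1 = r_1 − e = 1 − 8 ≡ 6 (mod 13). Hence c = [6, 9, 5, 3, 7].
  Check: interpolating c through the α_i gives m(x) = 12 + 11·x (degree < 2) with m(α_i) = c_i for every i, so c is indeed a codeword.


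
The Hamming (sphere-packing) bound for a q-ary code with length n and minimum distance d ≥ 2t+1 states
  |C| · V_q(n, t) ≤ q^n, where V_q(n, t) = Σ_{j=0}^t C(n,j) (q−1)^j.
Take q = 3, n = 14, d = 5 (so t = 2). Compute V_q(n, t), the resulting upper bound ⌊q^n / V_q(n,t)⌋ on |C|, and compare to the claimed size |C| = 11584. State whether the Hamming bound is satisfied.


V_q(n, t) = 393, q^n = 4782969, Hamming bound = 12170, |C| = 11584 ≤ bound (satisfied).

Step 1: Compute V_q(n, t) = Σ_{j=0}^2 C(n, j) (q−1)^j.
  j = 0: C(14,0)·(2)^0 = 1·1 = 1.
  j = 1: C(14,1)·(2)^1 = 14·2 = 28.
  j = 2: C(14,2)·(2)^2 = 91·4 = 364.
  V_q(n, t) = 1 + 28 + 364 = 393.
Step 2: q^n = 3^14 = 4782969.
Step 3: Hamming bound ⌊q^n / V_q(n,t)⌋ = ⌊4782969/393⌋ = 12170.
Step 4: Compare |C| = 11584 to 12170: satisfied.
The claimed |C| lies below the Hamming bound.


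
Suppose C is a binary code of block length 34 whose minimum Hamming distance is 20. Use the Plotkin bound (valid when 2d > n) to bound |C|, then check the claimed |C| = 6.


Plotkin bound M ≤ 6; given |C| = 6 ≤ bound (satisfied).

Check applicability: 2d = 40, n = 34.
2d − n = 6 > 0, so Plotkin applies.
Compute d/(2d−n) = 20/6 ≈ 3.3333.
⌊d/(2d−n)⌋ = 3.
Plotkin bound: M ≤ 2·3 = 6.
Given |C| = 6, check: satisfied.
This |C| is at the Plotkin bound.


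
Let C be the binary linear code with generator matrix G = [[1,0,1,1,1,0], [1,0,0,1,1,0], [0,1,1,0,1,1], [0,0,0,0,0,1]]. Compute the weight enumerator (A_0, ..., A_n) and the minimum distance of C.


Weight distribution: A_0 = 1, A_1 = 2, A_2 = 2, A_3 = 4, A_4 = 5, A_5 = 2. Minimum distance d = 1.

Enumerate all 2^4 = 16 messages m ∈ F_2^4.
For each, compute codeword c = mG in F_2^6, then tally its weight.
  m = 0000 → c = 000000, weight = 0.
  m = 1000 → c = 101110, weight = 4.
  m = 0100 → c = 100110, weight = 3.
  m = 1100 → c = 001000, weight = 1.
  m = 0010 → c = 011011, weight = 4.
  m = 1010 → c = 110101, weight = 4.
  m = 0110 → c = 111101, weight = 5.
  m = 1110 → c = 010011, weight = 3.
  m = 0001 → c = 000001, weight = 1.
  m = 1001 → c = 101111, weight = 5.
  m = 0101 → c = 100111, weight = 4.
  m = 1101 → c = 001001, weight = 2.
  m = 0011 → c = 011010, weight = 3.
  m = 1011 → c = 110100, weight = 3.
  m = 0111 → c = 111100, weight = 4.
  m = 1111 → c = 010010, weight = 2.
Tally weights:
  weight 0: 1 codewords.
  weight 1: 2 codewords.
  weight 2: 2 codewords.
  weight 3: 4 codewords.
  weight 4: 5 codewords.
  weight 5: 2 codewords.
Minimum distance d = smallest w > 0 with A_w > 0 = 1.
Sanity: Σ A_w = 16 = 2^4 = 16 ✓.


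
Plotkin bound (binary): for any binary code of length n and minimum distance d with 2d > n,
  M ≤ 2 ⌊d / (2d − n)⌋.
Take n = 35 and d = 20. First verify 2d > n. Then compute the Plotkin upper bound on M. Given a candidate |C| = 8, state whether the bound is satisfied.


Plotkin bound M ≤ 8; given |C| = 8 ≤ bound (satisfied).

Check applicability: 2d = 40, n = 35.
2d − n = 5 > 0, so Plotkin applies.
Compute d/(2d−n) = 20/5 ≈ 4.0000.
⌊d/(2d−n)⌋ = 4.
Plotkin bound: M ≤ 2·4 = 8.
Given |C| = 8, check: satisfied.
This |C| is at the Plotkin bound.


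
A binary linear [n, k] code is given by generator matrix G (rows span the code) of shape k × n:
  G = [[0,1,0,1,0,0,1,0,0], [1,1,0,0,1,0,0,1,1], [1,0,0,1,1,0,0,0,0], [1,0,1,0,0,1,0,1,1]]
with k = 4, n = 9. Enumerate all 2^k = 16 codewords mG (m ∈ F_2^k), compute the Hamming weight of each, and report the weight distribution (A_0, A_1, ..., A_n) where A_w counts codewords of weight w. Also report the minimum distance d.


Weight distribution: A_0 = 1, A_3 = 3, A_4 = 4, A_5 = 4, A_6 = 2, A_7 = 1, A_8 = 1. Minimum distance d = 3.

Enumerate all 2^4 = 16 messages m ∈ F_2^4.
For each, compute codeword c = mG in F_2^9, then tally its weight.
  m = 0000 → c = 000000000, weight = 0.
  m = 1000 → c = 010100100, weight = 3.
  m = 0100 → c = 110010011, weight = 5.
  m = 1100 → c = 100110111, weight = 6.
  m = 0010 → c = 100110000, weight = 3.
  m = 1010 → c = 110010100, weight = 4.
  m = 0110 → c = 010100011, weight = 4.
  m = 1110 → c = 000000111, weight = 3.
  m = 0001 → c = 101001011, weight = 5.
  m = 1001 → c = 111101111, weight = 8.
  m = 0101 → c = 011011000, weight = 4.
  m = 1101 → c = 001111100, weight = 5.
  m = 0011 → c = 001111011, weight = 6.
  m = 1011 → c = 011011111, weight = 7.
  m = 0111 → c = 111101000, weight = 5.
  m = 1111 → c = 101001100, weight = 4.
Tally weights:
  weight 0: 1 codewords.
  weight 3: 3 codewords.
  weight 4: 4 codewords.
  weight 5: 4 codewords.
  weight 6: 2 codewords.
  weight 7: 1 codewords.
  weight 8: 1 codewords.
Minimum distance d = smallest w > 0 with A_w > 0 = 3.
Sanity: Σ A_w = 16 = 2^4 = 16 ✓.


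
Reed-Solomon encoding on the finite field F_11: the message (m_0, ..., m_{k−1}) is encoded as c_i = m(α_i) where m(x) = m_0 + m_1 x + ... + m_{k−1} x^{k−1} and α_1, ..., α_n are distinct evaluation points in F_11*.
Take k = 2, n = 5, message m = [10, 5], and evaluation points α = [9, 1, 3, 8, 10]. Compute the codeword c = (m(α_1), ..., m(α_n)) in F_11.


c = [0, 4, 3, 6, 5]

Message polynomial: m(x) = 10 + 5·x (mod 11).
For each evaluation point α_i, compute m(α_i) mod 11:
  α_1 = 9: Horner steps 5 → 0, so m(9) = 0.
  α_2 = 1: Horner steps 5 → 4, so m(1) = 4.
  α_3 = 3: Horner steps 5 → 3, so m(3) = 3.
  α_4 = 8: Horner steps 5 → 6, so m(8) = 6.
  α_5 = 10: Horner steps 5 → 5, so m(10) = 5.
Codeword c = [0, 4, 3, 6, 5] ∈ F_11^5.


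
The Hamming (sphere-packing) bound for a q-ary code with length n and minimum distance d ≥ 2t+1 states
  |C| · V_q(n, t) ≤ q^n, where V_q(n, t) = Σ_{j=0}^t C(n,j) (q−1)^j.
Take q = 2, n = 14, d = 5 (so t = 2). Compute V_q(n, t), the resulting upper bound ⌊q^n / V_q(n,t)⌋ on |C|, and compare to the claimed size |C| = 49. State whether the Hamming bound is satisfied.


V_q(n, t) = 106, q^n = 16384, Hamming bound = 154, |C| = 49 ≤ bound (satisfied).

Step 1: Compute V_q(n, t) = Σ_{j=0}^2 C(n, j) (q−1)^j.
  j = 0: C(14,0)·(1)^0 = 1·1 = 1.
  j = 1: C(14,1)·(1)^1 = 14·1 = 14.
  j = 2: C(14,2)·(1)^2 = 91·1 = 91.
  V_q(n, t) = 1 + 14 + 91 = 106.
Step 2: q^n = 2^14 = 16384.
Step 3: Hamming bound ⌊q^n / V_q(n,t)⌋ = ⌊16384/106⌋ = 154.
Step 4: Compare |C| = 49 to 154: satisfied.
The claimed |C| lies below the Hamming bound.


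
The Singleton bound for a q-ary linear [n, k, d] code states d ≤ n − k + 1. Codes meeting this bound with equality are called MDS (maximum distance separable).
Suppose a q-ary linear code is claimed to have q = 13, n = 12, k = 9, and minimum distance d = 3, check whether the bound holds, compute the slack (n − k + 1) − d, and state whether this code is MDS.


Singleton RHS = n − k + 1 = 4, slack = 1, bound satisfied, not MDS.

Singleton bound: d ≤ n − k + 1.
Here n = 12, k = 9, so n − k + 1 = 4.
Given d = 3, check d ≤ 4: YES.
Slack = (n − k + 1) − d = 1.
The code is NOT MDS (slack = 1 > 0).
Description: the claimed parameters are [12, 9, 3]_13; such a code would be non-MDS.


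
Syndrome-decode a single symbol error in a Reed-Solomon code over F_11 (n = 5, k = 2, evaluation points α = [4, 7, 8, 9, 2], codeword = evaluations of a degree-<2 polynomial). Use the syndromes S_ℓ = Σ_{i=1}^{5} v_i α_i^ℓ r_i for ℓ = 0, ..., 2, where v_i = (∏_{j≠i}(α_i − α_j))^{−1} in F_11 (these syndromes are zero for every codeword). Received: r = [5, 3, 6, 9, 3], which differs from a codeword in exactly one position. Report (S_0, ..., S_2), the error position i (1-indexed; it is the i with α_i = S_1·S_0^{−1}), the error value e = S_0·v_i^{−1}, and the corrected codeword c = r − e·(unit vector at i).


S = (2, 4, 8), error at position 5, error magnitude e = 4, c = [5, 3, 6, 9, 10].

Step 1: column multipliers v_i = (∏_{j≠i}(α_i − α_j))^{−1} mod 11.
  i = 1 (α = 4): (4−7)(4−8)(4−9)(4−2) = (−3)·(−4)·(−5)·2 = −120 ≡ 1, so v_1 = 1^{−1} = 1 (mod 11).
  i = 2 (α = 7): (7−4)(7−8)(7−9)(7−2) = 3·(−1)·(−2)·5 = 30 ≡ 8, so v_2 = 8^{−1} = 7 (mod 11).
  i = 3 (α = 8): (8−4)(8−7)(8−9)(8−2) = 4·1·(−1)·6 = −24 ≡ 9, so v_3 = 9^{−1} = 5 (mod 11).
  i = 4 (α = 9): (9−4)(9−7)(9−8)(9−2) = 5·2·1·7 = 70 ≡ 4, so v_4 = 4^{−1} = 3 (mod 11).
  i = 5 (α = 2): (2−4)(2−7)(2−8)(2−9) = (−2)·(−5)·(−6)·(−7) = 420 ≡ 2, so v_5 = 2^{−1} = 6 (mod 11).
  v = [1, 7, 5, 3, 6].
Step 2: syndromes of r = [5, 3, 6, 9, 3] (all sums mod 11).
  S_0 = Σ v_i r_i = 1·5 + 7·3 + 5·6 + 3·9 + 6·3 = 101 ≡ 2.
  S_1 = Σ v_i α_i r_i = 1·4·5 + 7·7·3 + 5·8·6 + 3·9·9 + 6·2·3 = 686 ≡ 4.
  α_i^2 mod 11 = [5, 5, 9, 4, 4].
  S_2 = Σ v_i α_i^2 r_i = 1·5·5 + 7·5·3 + 5·9·6 + 3·4·9 + 6·4·3 = 580 ≡ 8.
  S = (2, 4, 8) ≠ 0, so r is not a codeword (an error is present).
Step 3: locate the error. For a single error e at position i, S_ℓ = v_i·e·α_i^ℓ, so α_err = S_1/S_0.
  S_0^{−1} = 2^{−1} = 6 (mod 11), so α_err = 4·6 = 24 ≡ 2 = α_5. Error position i = 5.
  Consistency check: S_2/S_1 = 8·3 = 24 ≡ 2 = α_err ✓ (single-error assumption holds).
Step 4: error magnitude e = S_0/v_5 = S_0·∏_{j≠5}(α_5 − α_j) = 2·2 = 4 ≡ 4 (mod 11).
Step 5: correct position 5: c_5 = r_5 − e = 3 − 4 ≡ 10 (mod 11). Hence c = [5, 3, 6, 9, 10].
  Check: interpolating c through the α_i gives m(x) = 4 + 3·x (degree < 2) with m(α_i) = c_i for every i, so c is indeed a codeword.


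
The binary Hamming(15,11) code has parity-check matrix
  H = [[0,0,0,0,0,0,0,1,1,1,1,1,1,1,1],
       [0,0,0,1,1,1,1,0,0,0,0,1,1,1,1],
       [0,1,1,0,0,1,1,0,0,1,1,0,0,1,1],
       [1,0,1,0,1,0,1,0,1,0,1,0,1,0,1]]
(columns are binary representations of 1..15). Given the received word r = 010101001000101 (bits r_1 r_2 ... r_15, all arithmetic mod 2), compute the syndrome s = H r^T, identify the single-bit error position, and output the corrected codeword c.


s = (1, 0, 1, 1)^T, error position = 11, corrected codeword c = 010101001010101

Compute s = H r^T mod 2 one row at a time:
  s_1 = 0 + 1 + 0 + 0 + 0 + 1 + 0 + 1 = 3 ≡ 1 (mod 2).
  s_2 = 1 + 0 + 1 + 0 + 0 + 1 + 0 + 1 = 4 ≡ 0 (mod 2).
  s_3 = 1 + 0 + 1 + 0 + 0 + 0 + 0 + 1 = 3 ≡ 1 (mod 2).
  s_4 = 0 + 0 + 0 + 0 + 1 + 0 + 1 + 1 = 3 ≡ 1 (mod 2).
s = (1, 0, 1, 1)^T — this equals column 11 of H (binary 1011), so error is at position 11.
Correct: flip bit 11 of r = 010101001000101 to get c = 010101001010101.


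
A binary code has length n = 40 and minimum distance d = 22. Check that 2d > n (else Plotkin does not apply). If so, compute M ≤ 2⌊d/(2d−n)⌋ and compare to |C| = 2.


Plotkin bound M ≤ 10; given |C| = 2 ≤ bound (satisfied).

Check applicability: 2d = 44, n = 40.
2d − n = 4 > 0, so Plotkin applies.
Compute d/(2d−n) = 22/4 ≈ 5.5000.
⌊d/(2d−n)⌋ = 5.
Plotkin bound: M ≤ 2·5 = 10.
Given |C| = 2, check: satisfied.
This |C| is below the Plotkin bound.


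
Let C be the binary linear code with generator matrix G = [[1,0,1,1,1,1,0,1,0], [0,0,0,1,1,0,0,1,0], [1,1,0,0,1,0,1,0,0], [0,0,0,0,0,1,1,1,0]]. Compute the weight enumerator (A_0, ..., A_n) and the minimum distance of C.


Weight distribution: A_0 = 1, A_3 = 4, A_4 = 5, A_5 = 4, A_6 = 2. Minimum distance d = 3.

Enumerate all 2^4 = 16 messages m ∈ F_2^4.
For each, compute codeword c = mG in F_2^9, then tally its weight.
  m = 0000 → c = 000000000, weight = 0.
  m = 1000 → c = 101111010, weight = 6.
  m = 0100 → c = 000110010, weight = 3.
  m = 1100 → c = 101001000, weight = 3.
  m = 0010 → c = 110010100, weight = 4.
  m = 1010 → c = 011101110, weight = 6.
  m = 0110 → c = 110100110, weight = 5.
  m = 1110 → c = 011011100, weight = 5.
  m = 0001 → c = 000001110, weight = 3.
  m = 1001 → c = 101110100, weight = 5.
  m = 0101 → c = 000111100, weight = 4.
  m = 1101 → c = 101000110, weight = 4.
  m = 0011 → c = 110011010, weight = 5.
  m = 1011 → c = 011100000, weight = 3.
  m = 0111 → c = 110101000, weight = 4.
  m = 1111 → c = 011010010, weight = 4.
Tally weights:
  weight 0: 1 codewords.
  weight 3: 4 codewords.
  weight 4: 5 codewords.
  weight 5: 4 codewords.
  weight 6: 2 codewords.
Minimum distance d = smallest w > 0 with A_w > 0 = 3.
Sanity: Σ A_w = 16 = 2^4 = 16 ✓.


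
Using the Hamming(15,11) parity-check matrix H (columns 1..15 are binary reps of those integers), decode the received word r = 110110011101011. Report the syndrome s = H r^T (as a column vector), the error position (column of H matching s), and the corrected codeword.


s = (0, 1, 0, 0)^T, error position = 4, corrected codeword c = 110010011101011

Compute s = H r^T mod 2 one row at a time:
  s_1 = 1 + 1 + 1 + 0 + 1 + 0 + 1 + 1 = 6 ≡ 0 (mod 2).
  s_2 = 1 + 1 + 0 + 0 + 1 + 0 + 1 + 1 = 5 ≡ 1 (mod 2).
  s_3 = 1 + 0 + 0 + 0 + 1 + 0 + 1 + 1 = 4 ≡ 0 (mod 2).
  s_4 = 1 + 0 + 1 + 0 + 1 + 0 + 0 + 1 = 4 ≡ 0 (mod 2).
s = (0, 1, 0, 0)^T — this equals column 4 of H (binary 0100), so error is at position 4.
Correct: flip bit 4 of r = 110110011101011 to get c = 110010011101011.


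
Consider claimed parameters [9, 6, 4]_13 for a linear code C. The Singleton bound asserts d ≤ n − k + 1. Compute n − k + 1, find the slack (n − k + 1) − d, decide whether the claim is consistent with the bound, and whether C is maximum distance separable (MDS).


Singleton RHS = n − k + 1 = 4, slack = 0, bound satisfied, MDS.

Singleton bound: d ≤ n − k + 1.
Here n = 9, k = 6, so n − k + 1 = 4.
Given d = 4, check d ≤ 4: YES.
Slack = (n − k + 1) − d = 0.
The code is MDS (slack = 0).
Description: the claimed parameters are [9, 6, 4]_13; such a code would be MDS (meets Singleton bound).


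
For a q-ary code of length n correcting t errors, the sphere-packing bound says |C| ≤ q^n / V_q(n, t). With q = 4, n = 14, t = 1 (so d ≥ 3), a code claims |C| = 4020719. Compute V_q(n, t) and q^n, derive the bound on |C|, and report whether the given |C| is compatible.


V_q(n, t) = 43, q^n = 268435456, Hamming bound = 6242685, |C| = 4020719 ≤ bound (satisfied).

Step 1: Compute V_q(n, t) = Σ_{j=0}^1 C(n, j) (q−1)^j.
  j = 0: C(14,0)·(3)^0 = 1·1 = 1.
  j = 1: C(14,1)·(3)^1 = 14·3 = 42.
  V_q(n, t) = 1 + 42 = 43.
Step 2: q^n = 4^14 = 268435456.
Step 3: Hamming bound ⌊q^n / V_q(n,t)⌋ = ⌊268435456/43⌋ = 6242685.
Step 4: Compare |C| = 4020719 to 6242685: satisfied.
The claimed |C| lies below the Hamming bound.


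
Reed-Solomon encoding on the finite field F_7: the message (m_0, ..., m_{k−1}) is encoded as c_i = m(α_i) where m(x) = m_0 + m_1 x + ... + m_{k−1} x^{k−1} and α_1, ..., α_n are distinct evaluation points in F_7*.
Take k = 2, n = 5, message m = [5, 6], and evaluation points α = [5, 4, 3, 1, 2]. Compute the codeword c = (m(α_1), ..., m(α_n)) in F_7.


c = [0, 1, 2, 4, 3]

Message polynomial: m(x) = 5 + 6·x (mod 7).
For each evaluation point α_i, compute m(α_i) mod 7:
  α_1 = 5: Horner steps 6 → 0, so m(5) = 0.
  α_2 = 4: Horner steps 6 → 1, so m(4) = 1.
  α_3 = 3: Horner steps 6 → 2, so m(3) = 2.
  α_4 = 1: Horner steps 6 → 4, so m(1) = 4.
  α_5 = 2: Horner steps 6 → 3, so m(2) = 3.
Codeword c = [0, 1, 2, 4, 3] ∈ F_7^5.


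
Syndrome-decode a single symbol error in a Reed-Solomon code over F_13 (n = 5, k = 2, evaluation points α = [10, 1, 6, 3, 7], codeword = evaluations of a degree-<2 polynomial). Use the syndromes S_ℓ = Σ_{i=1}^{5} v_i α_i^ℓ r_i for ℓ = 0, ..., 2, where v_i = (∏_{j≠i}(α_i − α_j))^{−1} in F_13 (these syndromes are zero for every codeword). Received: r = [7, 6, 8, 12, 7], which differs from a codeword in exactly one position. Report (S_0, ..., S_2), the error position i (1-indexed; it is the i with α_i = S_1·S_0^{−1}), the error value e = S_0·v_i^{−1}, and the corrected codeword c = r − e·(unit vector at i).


S = (8, 4, 2), error at position 5, error magnitude e = 9, c = [7, 6, 8, 12, 11].

Step 1: column multipliers v_i = (∏_{j≠i}(α_i − α_j))^{−1} mod 13.
  i = 1 (α = 10): (10−1)(10−6)(10−3)(10−7) = 9·4·7·3 = 756 ≡ 2, so v_1 = 2^{−1} = 7 (mod 13).
  i = 2 (α = 1): (1−10)(1−6)(1−3)(1−7) = (−9)·(−5)·(−2)·(−6) = 540 ≡ 7, so v_2 = 7^{−1} = 2 (mod 13).
  i = 3 (α = 6): (6−10)(6−1)(6−3)(6−7) = (−4)·5·3·(−1) = 60 ≡ 8, so v_3 = 8^{−1} = 5 (mod 13).
  i = 4 (α = 3): (3−10)(3−1)(3−6)(3−7) = (−7)·2·(−3)·(−4) = −168 ≡ 1, so v_4 = 1^{−1} = 1 (mod 13).
  i = 5 (α = 7): (7−10)(7−1)(7−6)(7−3) = (−3)·6·1·4 = −72 ≡ 6, so v_5 = 6^{−1} = 11 (mod 13).
  v = [7, 2, 5, 1, 11].
Step 2: syndromes of r = [7, 6, 8, 12, 7] (all sums mod 13).
  S_0 = Σ v_i r_i = 7·7 + 2·6 + 5·8 + 1·12 + 11·7 = 190 ≡ 8.
  S_1 = Σ v_i α_i r_i = 7·10·7 + 2·1·6 + 5·6·8 + 1·3·12 + 11·7·7 = 1317 ≡ 4.
  α_i^2 mod 13 = [9, 1, 10, 9, 10].
  S_2 = Σ v_i α_i^2 r_i = 7·9·7 + 2·1·6 + 5·10·8 + 1·9·12 + 11·10·7 = 1731 ≡ 2.
  S = (8, 4, 2) ≠ 0, so r is not a codeword (an error is present).
Step 3: locate the error. For a single error e at position i, S_ℓ = v_i·e·α_i^ℓ, so α_err = S_1/S_0.
  S_0^{−1} = 8^{−1} = 5 (mod 13), so α_err = 4·5 = 20 ≡ 7 = α_5. Error position i = 5.
  Consistency check: S_2/S_1 = 2·10 = 20 ≡ 7 = α_err ✓ (single-error assumption holds).
Step 4: error magnitude e = S_0/v_5 = S_0·∏_{j≠5}(α_5 − α_j) = 8·6 = 48 ≡ 9 (mod 13).
Step 5: correct position 5: c_5 = r_5 − e = 7 − 9 ≡ 11 (mod 13). Hence c = [7, 6, 8, 12, 11].
  Check: interpolating c through the α_i gives m(x) = 3 + 3·x (degree < 2) with m(α_i) = c_i for every i, so c is indeed a codeword.


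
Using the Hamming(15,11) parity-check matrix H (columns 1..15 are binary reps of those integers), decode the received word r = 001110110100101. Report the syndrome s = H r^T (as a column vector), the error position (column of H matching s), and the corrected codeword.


s = (0, 1, 0, 1)^T, error position = 5, corrected codeword c = 001100110100101

Compute s = H r^T mod 2 one row at a time:
  s_1 = 1 + 0 + 1 + 0 + 0 + 1 + 0 + 1 = 4 ≡ 0 (mod 2).
  s_2 = 1 + 1 + 0 + 1 + 0 + 1 + 0 + 1 = 5 ≡ 1 (mod 2).
  s_3 = 0 + 1 + 0 + 1 + 1 + 0 + 0 + 1 = 4 ≡ 0 (mod 2).
  s_4 = 0 + 1 + 1 + 1 + 0 + 0 + 1 + 1 = 5 ≡ 1 (mod 2).
s = (0, 1, 0, 1)^T — this equals column 5 of H (binary 0101), so error is at position 5.
Correct: flip bit 5 of r = 001110110100101 to get c = 001100110100101.


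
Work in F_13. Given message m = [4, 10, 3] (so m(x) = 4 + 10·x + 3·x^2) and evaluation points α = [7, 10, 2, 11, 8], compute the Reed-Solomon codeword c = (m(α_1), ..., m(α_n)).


c = [0, 1, 10, 9, 3]

Message polynomial: m(x) = 4 + 10·x + 3·x^2 (mod 13).
For each evaluation point α_i, compute m(α_i) mod 13:
  α_1 = 7: Horner steps 3 → 5 → 0, so m(7) = 0.
  α_2 = 10: Horner steps 3 → 1 → 1, so m(10) = 1.
  α_3 = 2: Horner steps 3 → 3 → 10, so m(2) = 10.
  α_4 = 11: Horner steps 3 → 4 → 9, so m(11) = 9.
  α_5 = 8: Horner steps 3 → 8 → 3, so m(8) = 3.
Codeword c = [0, 1, 10, 9, 3] ∈ F_13^5.


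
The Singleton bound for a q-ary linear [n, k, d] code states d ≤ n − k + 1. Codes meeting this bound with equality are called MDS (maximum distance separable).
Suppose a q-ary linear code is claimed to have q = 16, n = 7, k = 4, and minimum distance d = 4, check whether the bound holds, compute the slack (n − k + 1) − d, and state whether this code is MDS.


Singleton RHS = n − k + 1 = 4, slack = 0, bound satisfied, MDS.

Singleton bound: d ≤ n − k + 1.
Here n = 7, k = 4, so n − k + 1 = 4.
Given d = 4, check d ≤ 4: YES.
Slack = (n − k + 1) − d = 0.
The code is MDS (slack = 0).
Description: the claimed parameters are [7, 4, 4]_16; such a code would be MDS (meets Singleton bound).


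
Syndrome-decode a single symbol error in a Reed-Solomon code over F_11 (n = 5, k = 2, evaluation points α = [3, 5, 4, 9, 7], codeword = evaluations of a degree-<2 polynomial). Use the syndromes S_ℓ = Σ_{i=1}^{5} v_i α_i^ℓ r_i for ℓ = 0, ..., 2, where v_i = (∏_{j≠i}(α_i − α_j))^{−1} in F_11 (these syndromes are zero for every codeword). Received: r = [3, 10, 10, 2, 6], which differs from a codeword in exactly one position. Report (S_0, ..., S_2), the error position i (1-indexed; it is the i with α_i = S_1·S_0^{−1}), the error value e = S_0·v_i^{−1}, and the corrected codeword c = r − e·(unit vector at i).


S = (6, 2, 8), error at position 3, error magnitude e = 9, c = [3, 10, 1, 2, 6].

Step 1: column multipliers v_i = (∏_{j≠i}(α_i − α_j))^{−1} mod 11.
  i = 1 (α = 3): (3−5)(3−4)(3−9)(3−7) = (−2)·(−1)·(−6)·(−4) = 48 ≡ 4, so v_1 = 4^{−1} = 3 (mod 11).
  i = 2 (α = 5): (5−3)(5−4)(5−9)(5−7) = 2·1·(−4)·(−2) = 16 ≡ 5, so v_2 = 5^{−1} = 9 (mod 11).
  i = 3 (α = 4): (4−3)(4−5)(4−9)(4−7) = 1·(−1)·(−5)·(−3) = −15 ≡ 7, so v_3 = 7^{−1} = 8 (mod 11).
  i = 4 (α = 9): (9−3)(9−5)(9−4)(9−7) = 6·4·5·2 = 240 ≡ 9, so v_4 = 9^{−1} = 5 (mod 11).
  i = 5 (α = 7): (7−3)(7−5)(7−4)(7−9) = 4·2·3·(−2) = −48 ≡ 7, so v_5 = 7^{−1} = 8 (mod 11).
  v = [3, 9, 8, 5, 8].
Step 2: syndromes of r = [3, 10, 10, 2, 6] (all sums mod 11).
  S_0 = Σ v_i r_i = 3·3 + 9·10 + 8·10 + 5·2 + 8·6 = 237 ≡ 6.
  S_1 = Σ v_i α_i r_i = 3·3·3 + 9·5·10 + 8·4·10 + 5·9·2 + 8·7·6 = 1223 ≡ 2.
  α_i^2 mod 11 = [9, 3, 5, 4, 5].
  S_2 = Σ v_i α_i^2 r_i = 3·9·3 + 9·3·10 + 8·5·10 + 5·4·2 + 8·5·6 = 1031 ≡ 8.
  S = (6, 2, 8) ≠ 0, so r is not a codeword (an error is present).
Step 3: locate the error. For a single error e at position i, S_ℓ = v_i·e·α_i^ℓ, so α_err = S_1/S_0.
  S_0^{−1} = 6^{−1} = 2 (mod 11), so α_err = 2·2 = 4 ≡ 4 = α_3. Error position i = 3.
  Consistency check: S_2/S_1 = 8·6 = 48 ≡ 4 = α_err ✓ (single-error assumption holds).
Step 4: error magnitude e = S_0/v_3 = S_0·∏_{j≠3}(α_3 − α_j) = 6·7 = 42 ≡ 9 (mod 11).
Step 5: correct position 3: c_3 = r_3 − e = 10 − 9 ≡ 1 (mod 11). Hence c = [3, 10, 1, 2, 6].
  Check: interpolating c through the α_i gives m(x) = 9 + 9·x (degree < 2) with m(α_i) = c_i for every i, so c is indeed a codeword.


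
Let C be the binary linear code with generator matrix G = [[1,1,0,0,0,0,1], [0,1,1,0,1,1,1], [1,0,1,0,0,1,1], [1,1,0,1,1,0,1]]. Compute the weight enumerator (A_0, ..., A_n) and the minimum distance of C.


Weight distribution: A_0 = 1, A_2 = 3, A_3 = 4, A_4 = 3, A_5 = 4, A_6 = 1. Minimum distance d = 2.

Enumerate all 2^4 = 16 messages m ∈ F_2^4.
For each, compute codeword c = mG in F_2^7, then tally its weight.
  m = 0000 → c = 0000000, weight = 0.
  m = 1000 → c = 1100001, weight = 3.
  m = 0100 → c = 0110111, weight = 5.
  m = 1100 → c = 1010110, weight = 4.
  m = 0010 → c = 1010011, weight = 4.
  m = 1010 → c = 0110010, weight = 3.
  m = 0110 → c = 1100100, weight = 3.
  m = 1110 → c = 0000101, weight = 2.
  m = 0001 → c = 1101101, weight = 5.
  m = 1001 → c = 0001100, weight = 2.
  m = 0101 → c = 1011010, weight = 4.
  m = 1101 → c = 0111011, weight = 5.
  m = 0011 → c = 0111110, weight = 5.
  m = 1011 → c = 1011111, weight = 6.
  m = 0111 → c = 0001001, weight = 2.
  m = 1111 → c = 1101000, weight = 3.
Tally weights:
  weight 0: 1 codewords.
  weight 2: 3 codewords.
  weight 3: 4 codewords.
  weight 4: 3 codewords.
  weight 5: 4 codewords.
  weight 6: 1 codewords.
Minimum distance d = smallest w > 0 with A_w > 0 = 2.
Sanity: Σ A_w = 16 = 2^4 = 16 ✓.


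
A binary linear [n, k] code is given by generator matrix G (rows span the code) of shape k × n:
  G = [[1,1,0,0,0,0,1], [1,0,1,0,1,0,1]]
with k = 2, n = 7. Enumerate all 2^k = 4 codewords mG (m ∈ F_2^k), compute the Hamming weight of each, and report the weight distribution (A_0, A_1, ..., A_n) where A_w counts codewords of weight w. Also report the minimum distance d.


Weight distribution: A_0 = 1, A_3 = 2, A_4 = 1. Minimum distance d = 3.

Enumerate all 2^2 = 4 messages m ∈ F_2^2.
For each, compute codeword c = mG in F_2^7, then tally its weight.
  m = 00 → c = 0000000, weight = 0.
  m = 10 → c = 1100001, weight = 3.
  m = 01 → c = 1010101, weight = 4.
  m = 11 → c = 0110100, weight = 3.
Tally weights:
  weight 0: 1 codewords.
  weight 3: 2 codewords.
  weight 4: 1 codewords.
Minimum distance d = smallest w > 0 with A_w > 0 = 3.
Sanity: Σ A_w = 4 = 2^2 = 4 ✓.


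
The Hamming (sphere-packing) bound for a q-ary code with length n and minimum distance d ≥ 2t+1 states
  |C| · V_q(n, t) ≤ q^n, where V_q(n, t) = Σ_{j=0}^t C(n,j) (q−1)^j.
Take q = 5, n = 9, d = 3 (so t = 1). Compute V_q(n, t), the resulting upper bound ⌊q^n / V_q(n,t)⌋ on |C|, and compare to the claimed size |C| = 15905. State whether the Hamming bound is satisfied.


V_q(n, t) = 37, q^n = 1953125, Hamming bound = 52787, |C| = 15905 ≤ bound (satisfied).

Step 1: Compute V_q(n, t) = Σ_{j=0}^1 C(n, j) (q−1)^j.
  j = 0: C(9,0)·(4)^0 = 1·1 = 1.
  j = 1: C(9,1)·(4)^1 = 9·4 = 36.
  V_q(n, t) = 1 + 36 = 37.
Step 2: q^n = 5^9 = 1953125.
Step 3: Hamming bound ⌊q^n / V_q(n,t)⌋ = ⌊1953125/37⌋ = 52787.
Step 4: Compare |C| = 15905 to 52787: satisfied.
The claimed |C| lies below the Hamming bound.


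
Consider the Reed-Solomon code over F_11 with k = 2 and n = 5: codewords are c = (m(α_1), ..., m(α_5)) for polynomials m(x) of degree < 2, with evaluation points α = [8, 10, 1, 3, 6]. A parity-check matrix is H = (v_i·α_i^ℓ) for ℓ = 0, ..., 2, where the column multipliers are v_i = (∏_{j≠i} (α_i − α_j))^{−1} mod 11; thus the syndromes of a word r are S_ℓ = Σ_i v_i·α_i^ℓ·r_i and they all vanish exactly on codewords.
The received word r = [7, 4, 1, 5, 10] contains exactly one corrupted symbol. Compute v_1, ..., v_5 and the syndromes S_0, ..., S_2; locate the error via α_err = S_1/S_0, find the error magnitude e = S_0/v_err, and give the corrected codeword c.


S = (4, 1, 3), error at position 4, error magnitude e = 7, c = [7, 4, 1, 9, 10].

Step 1: column multipliers v_i = (∏_{j≠i}(α_i − α_j))^{−1} mod 11.
  i = 1 (α = 8): (8−10)(8−1)(8−3)(8−6) = (−2)·7·5·2 = −140 ≡ 3, so v_1 = 3^{−1} = 4 (mod 11).
  i = 2 (α = 10): (10−8)(10−1)(10−3)(10−6) = 2·9·7·4 = 504 ≡ 9, so v_2 = 9^{−1} = 5 (mod 11).
  i = 3 (α = 1): (1−8)(1−10)(1−3)(1−6) = (−7)·(−9)·(−2)·(−5) = 630 ≡ 3, so v_3 = 3^{−1} = 4 (mod 11).
  i = 4 (α = 3): (3−8)(3−10)(3−1)(3−6) = (−5)·(−7)·2·(−3) = −210 ≡ 10, so v_4 = 10^{−1} = 10 (mod 11).
  i = 5 (α = 6): (6−8)(6−10)(6−1)(6−3) = (−2)·(−4)·5·3 = 120 ≡ 10, so v_5 = 10^{−1} = 10 (mod 11).
  v = [4, 5, 4, 10, 10].
Step 2: syndromes of r = [7, 4, 1, 5, 10] (all sums mod 11).
  S_0 = Σ v_i r_i = 4·7 + 5·4 + 4·1 + 10·5 + 10·10 = 202 ≡ 4.
  S_1 = Σ v_i α_i r_i = 4·8·7 + 5·10·4 + 4·1·1 + 10·3·5 + 10·6·10 = 1178 ≡ 1.
  α_i^2 mod 11 = [9, 1, 1, 9, 3].
  S_2 = Σ v_i α_i^2 r_i = 4·9·7 + 5·1·4 + 4·1·1 + 10·9·5 + 10·3·10 = 1026 ≡ 3.
  S = (4, 1, 3) ≠ 0, so r is not a codeword (an error is present).
Step 3: locate the error. For a single error e at position i, S_ℓ = v_i·e·α_i^ℓ, so α_err = S_1/S_0.
  S_0^{−1} = 4^{−1} = 3 (mod 11), so α_err = 1·3 = 3 ≡ 3 = α_4. Error position i = 4.
  Consistency check: S_2/S_1 = 3·1 = 3 ≡ 3 = α_err ✓ (single-error assumption holds).
Step 4: error magnitude e = S_0/v_4 = S_0·∏_{j≠4}(α_4 − α_j) = 4·10 = 40 ≡ 7 (mod 11).
Step 5: correct position 4: c_4 = r_4 − e = 5 − 7 ≡ 9 (mod 11). Hence c = [7, 4, 1, 9, 10].
  Check: interpolating c through the α_i gives m(x) = 8 + 4·x (degree < 2) with m(α_i) = c_i for every i, so c is indeed a codeword.
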